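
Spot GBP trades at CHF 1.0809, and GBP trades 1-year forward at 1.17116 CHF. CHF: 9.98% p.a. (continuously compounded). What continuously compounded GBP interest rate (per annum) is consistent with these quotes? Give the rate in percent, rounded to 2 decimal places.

T = 1 year.
CIP gives F = S · g_CHF/g_GBP, so g_CHF/g_GBP = 1.17116/1.0809 = 1.0835045.
The CHF side grows by e^(0.0998×1) = 1.1049499.
Hence g_GBP = 1.0197926.
Take logs: ln 1.0197926 / 1 = 0.019599, so 1.96%.

1.96%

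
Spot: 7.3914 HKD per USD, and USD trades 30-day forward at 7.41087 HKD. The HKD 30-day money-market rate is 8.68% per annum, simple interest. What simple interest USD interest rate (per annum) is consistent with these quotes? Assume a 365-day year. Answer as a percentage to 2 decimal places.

T = 30/365 years.
By CIP, F/S equals the HKD-to-USD growth ratio: 7.41087/7.3914 = 1.0026341.
The HKD side grows by 1 + 0.0868×30/365 = 1.0071342.
Hence g_USD = 1.0044883.
r = (1.0044883 − 1)/(30/365) = 0.054608 → 5.46%.

5.46%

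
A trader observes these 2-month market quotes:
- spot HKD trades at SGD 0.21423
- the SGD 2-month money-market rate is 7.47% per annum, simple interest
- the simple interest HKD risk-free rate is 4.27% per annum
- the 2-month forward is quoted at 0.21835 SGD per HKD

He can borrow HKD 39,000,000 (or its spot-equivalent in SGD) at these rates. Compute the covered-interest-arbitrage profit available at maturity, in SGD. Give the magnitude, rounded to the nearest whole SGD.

T = 2/12 years.
Keep in HKD, deliver into the forward: 39,000,000·1.007116667·0.21835 = SGD 8,576,253.05.
Swap to SGD now, deposit: 39,000,000·0.21423·1.012450 = SGD 8,458,989.38.
The quoted forward overvalues HKD, so borrow SGD, buy HKD at spot, deposit the HKD at 4.27%, and sell the proceeds forward at 0.21835.
Arbitrage profit = |8,576,253.05 − 8,458,989.38| = SGD 117,264.

SGD 117,264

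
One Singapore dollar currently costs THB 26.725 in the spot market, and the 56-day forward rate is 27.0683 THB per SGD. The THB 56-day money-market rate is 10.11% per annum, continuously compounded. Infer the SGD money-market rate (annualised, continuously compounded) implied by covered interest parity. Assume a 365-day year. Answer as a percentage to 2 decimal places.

1.79%

T = 56/365 years.
F/S = 27.0683/26.725 = 1.0128457 = (growth of THB) / (growth of SGD).
THB growth factor: e^(0.1011×56/365) = 1.0156322.
Hence g_SGD = 1.0027512.
Take logs: ln 1.0027512 / (56/365) = 0.017907, so 1.79%.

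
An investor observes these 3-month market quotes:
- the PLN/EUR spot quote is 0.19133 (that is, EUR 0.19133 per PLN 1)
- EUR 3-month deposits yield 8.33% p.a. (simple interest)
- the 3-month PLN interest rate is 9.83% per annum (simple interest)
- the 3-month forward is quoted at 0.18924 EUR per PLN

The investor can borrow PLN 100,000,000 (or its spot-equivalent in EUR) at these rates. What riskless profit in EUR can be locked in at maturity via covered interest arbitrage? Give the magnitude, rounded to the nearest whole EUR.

EUR 142,387

T = 3/12 years.
Route A — deposit PLN, sell forward: 100,000,000 × 1.024575 × 0.18924 = EUR 19,389,057.30.
Route B — convert at spot, deposit EUR: 100,000,000 × 0.19133 × 1.020825 = EUR 19,531,444.73.
The quoted forward undervalues PLN, so borrow PLN, convert to EUR at spot, deposit the EUR at 8.33%, and buy PLN forward at 0.18924 to cover the loan.
Arbitrage profit = |19,389,057.30 − 19,531,444.73| = EUR 142,387.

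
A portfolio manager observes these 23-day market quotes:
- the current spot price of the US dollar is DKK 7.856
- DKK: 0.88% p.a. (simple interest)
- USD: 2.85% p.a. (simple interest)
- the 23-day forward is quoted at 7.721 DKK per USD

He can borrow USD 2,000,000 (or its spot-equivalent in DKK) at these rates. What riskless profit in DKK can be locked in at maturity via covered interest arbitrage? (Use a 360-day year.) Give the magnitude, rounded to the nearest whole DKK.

DKK 250,716

T = 23/360 years.
Keep in USD, deliver into the forward: 2,000,000·1.0018208333·7.721 = DKK 15,470,117.31.
Swap to DKK now, deposit: 2,000,000·7.856·1.0005622222 = DKK 15,720,833.64.
The quoted forward undervalues USD, so borrow USD, convert to DKK at spot, deposit the DKK at 0.88%, and buy USD forward at 7.721 to cover the loan.
Arbitrage profit = |15,470,117.31 − 15,720,833.64| = DKK 250,716.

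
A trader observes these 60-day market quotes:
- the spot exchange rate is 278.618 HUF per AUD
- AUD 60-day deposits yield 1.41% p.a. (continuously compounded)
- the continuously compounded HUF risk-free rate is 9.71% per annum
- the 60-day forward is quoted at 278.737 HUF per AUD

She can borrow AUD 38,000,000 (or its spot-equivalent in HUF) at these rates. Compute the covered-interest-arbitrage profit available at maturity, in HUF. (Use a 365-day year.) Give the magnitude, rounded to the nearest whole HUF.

T = 60/365 years.
Route A — deposit AUD, sell forward: 38,000,000 × 1.002320496413 × 278.737 = HUF 10,616,584,711.93.
Route B — convert at spot, deposit HUF: 38,000,000 × 278.618 × 1.016089711355 = HUF 10,757,833,561.54.
The quoted forward undervalues AUD, so borrow AUD, convert to HUF at spot, deposit the HUF at 9.71%, and buy AUD forward at 278.737 to cover the loan.
The gap between the two covered legs is HUF 141,248,850.

HUF 141,248,850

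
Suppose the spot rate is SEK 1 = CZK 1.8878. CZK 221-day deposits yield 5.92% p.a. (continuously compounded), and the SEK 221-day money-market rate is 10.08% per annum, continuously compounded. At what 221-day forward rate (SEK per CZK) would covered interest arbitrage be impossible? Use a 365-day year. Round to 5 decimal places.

0.54323

T = 221/365 years.
Growth of 1 CZK over T: e^(0.0592×221/365) = 1.0364945.
Growth of 1 SEK over T: e^(0.1008×221/365) = 1.0629333.
CIP: F = S · (grow CZK)/(grow SEK) = 1.8878 × 1.0364945/1.0629333 = 1.840844 CZK per SEK.
Invert for SEK per CZK: 1 / 1.840844 = 0.54323.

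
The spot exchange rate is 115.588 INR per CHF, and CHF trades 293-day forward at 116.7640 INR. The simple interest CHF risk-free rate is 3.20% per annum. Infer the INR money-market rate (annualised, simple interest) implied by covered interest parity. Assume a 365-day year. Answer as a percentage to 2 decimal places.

4.50%

T = 293/365 years.
F/S = 116.764/115.588 = 1.0101741 = (growth of INR) / (growth of CHF).
The CHF side grows by 1 + 0.0320×293/365 = 1.0256877.
So the INR growth factor = 1.0361231.
r = (1.0361231 − 1)/(293/365) = 0.045000 → 4.50%.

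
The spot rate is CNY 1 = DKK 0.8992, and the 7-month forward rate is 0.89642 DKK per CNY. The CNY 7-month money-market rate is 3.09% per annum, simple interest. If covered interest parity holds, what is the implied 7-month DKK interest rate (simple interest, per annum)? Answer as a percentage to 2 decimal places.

2.55%

T = 7/12 years.
By CIP, F/S equals the DKK-to-CNY growth ratio: 0.89642/0.8992 = 0.9969084.
The CNY side grows by 1 + 0.0309×7/12 = 1.018025.
That pins the DKK growth at 1.0148777.
r = (1.0148777 − 1)/(7/12) = 0.025505 → 2.55%.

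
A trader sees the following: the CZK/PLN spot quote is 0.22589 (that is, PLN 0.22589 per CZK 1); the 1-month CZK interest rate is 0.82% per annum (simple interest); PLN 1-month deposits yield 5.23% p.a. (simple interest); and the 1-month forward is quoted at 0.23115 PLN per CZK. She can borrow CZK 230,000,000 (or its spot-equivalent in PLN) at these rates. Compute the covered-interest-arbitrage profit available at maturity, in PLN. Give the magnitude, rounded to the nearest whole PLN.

PLN 1,019,693

T = 1/12 years.
Invest the CZK and cover forward: 230,000,000 × 1.0006833333 × 0.23115 = PLN 53,200,829.07.
Convert at spot and invest in PLN: 230,000,000 × 0.22589 × 1.0043583333 = PLN 52,181,135.90.
The quoted forward overvalues CZK, so borrow PLN, buy CZK at spot, deposit the CZK at 0.82%, and sell the proceeds forward at 0.23115.
The gap between the two covered legs is PLN 1,019,693.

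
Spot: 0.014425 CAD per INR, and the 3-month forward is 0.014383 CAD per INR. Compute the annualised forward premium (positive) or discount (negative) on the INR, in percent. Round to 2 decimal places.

-1.16%

T = 3/12 years.
Period premium: (0.014383 − 0.014425)/0.014425 = -0.0029116.
Per annum: -0.0029116 / (3/12) = -0.011646 = -1.16%.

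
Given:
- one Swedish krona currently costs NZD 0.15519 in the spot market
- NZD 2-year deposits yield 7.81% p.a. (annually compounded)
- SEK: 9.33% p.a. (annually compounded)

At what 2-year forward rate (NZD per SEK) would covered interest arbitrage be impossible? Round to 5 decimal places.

0.15090

T = 2 years.
NZD growth factor: (1 + 0.0781)^2 = 1.1622996.
Growth of 1 SEK over T: (1 + 0.0933)^2 = 1.1953049.
CIP: F = S · (grow NZD)/(grow SEK) = 0.15519 × 1.1622996/1.1953049 = 0.1509048 NZD per SEK.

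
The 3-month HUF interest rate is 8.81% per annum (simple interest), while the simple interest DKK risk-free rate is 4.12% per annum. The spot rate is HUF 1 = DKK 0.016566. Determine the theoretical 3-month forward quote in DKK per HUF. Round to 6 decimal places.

T = 3/12 years.
DKK accumulates by 1 + 0.0412×3/12 = 1.010300.
HUF growth factor: 1 + 0.0881×3/12 = 1.022025.
Forward (DKK per HUF) = 0.016566 × 1.010300 / 1.022025 = 0.01637595.

0.016376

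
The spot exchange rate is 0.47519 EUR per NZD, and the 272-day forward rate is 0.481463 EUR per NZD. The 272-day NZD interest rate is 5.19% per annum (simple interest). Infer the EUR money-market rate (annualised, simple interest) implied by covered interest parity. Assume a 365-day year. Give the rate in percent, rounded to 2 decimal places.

T = 272/365 years.
By CIP, F/S equals the EUR-to-NZD growth ratio: 0.481463/0.47519 = 1.0132010.
NZD growth factor: 1 + 0.0519×272/365 = 1.0386762.
Hence g_EUR = 1.0523878.
r = (1.0523878 − 1)/(272/365) = 0.070300 → 7.03%.

7.03%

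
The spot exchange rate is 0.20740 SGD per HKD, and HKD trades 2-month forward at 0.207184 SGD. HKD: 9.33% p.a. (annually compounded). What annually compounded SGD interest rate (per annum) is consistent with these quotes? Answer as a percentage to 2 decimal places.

T = 2/12 years.
F/S = 0.207184/0.2074 = 0.9989585 = (growth of SGD) / (growth of HKD).
The HKD side grows by (1 + 0.0933)^(2/12) = 1.0149778.
Hence g_SGD = 1.0139207.
Annualise: 1.0139207^(12/2) − 1 = 0.086486 = 8.65%.

8.65%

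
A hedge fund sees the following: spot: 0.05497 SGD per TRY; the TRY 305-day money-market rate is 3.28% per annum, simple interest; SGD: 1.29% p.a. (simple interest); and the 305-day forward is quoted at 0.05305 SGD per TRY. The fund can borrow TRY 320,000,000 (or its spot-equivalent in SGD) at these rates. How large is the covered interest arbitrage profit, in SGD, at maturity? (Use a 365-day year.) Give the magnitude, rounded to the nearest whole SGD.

T = 305/365 years.
Invest the TRY and cover forward: 320,000,000 × 1.0274082192 × 0.05305 = SGD 17,441,281.93.
Convert at spot and invest in SGD: 320,000,000 × 0.05497 × 1.0107794521 = SGD 17,780,014.87.
The quoted forward undervalues TRY, so borrow TRY, convert to SGD at spot, deposit the SGD at 1.29%, and buy TRY forward at 0.05305 to cover the loan.
Arbitrage profit = |17,441,281.93 − 17,780,014.87| = SGD 338,733.

SGD 338,733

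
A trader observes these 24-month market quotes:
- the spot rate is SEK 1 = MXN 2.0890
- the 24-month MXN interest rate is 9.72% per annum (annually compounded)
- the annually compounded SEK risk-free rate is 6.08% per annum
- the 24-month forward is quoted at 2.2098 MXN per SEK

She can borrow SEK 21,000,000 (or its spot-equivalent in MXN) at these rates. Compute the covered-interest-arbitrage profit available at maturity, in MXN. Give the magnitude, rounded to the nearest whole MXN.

T = 2 years.
Keep in SEK, deliver into the forward: 21,000,000·1.12529664·2.2098 = MXN 52,220,290.82.
Swap to MXN now, deposit: 21,000,000·2.0890·1.20384784 = MXN 52,811,600.89.
The quoted forward undervalues SEK, so borrow SEK, convert to MXN at spot, deposit the MXN at 9.72%, and buy SEK forward at 2.2098 to cover the loan.
The gap between the two covered legs is MXN 591,310.

MXN 591,310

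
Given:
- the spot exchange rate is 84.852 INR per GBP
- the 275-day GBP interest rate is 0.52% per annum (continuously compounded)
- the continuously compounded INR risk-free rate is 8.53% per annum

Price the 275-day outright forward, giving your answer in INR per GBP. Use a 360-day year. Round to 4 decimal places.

T = 275/360 years.
INR accumulates by e^(0.0853×275/360) = 1.06732949.
GBP accumulates by e^(0.0052×275/360) = 1.00398012.
Forward (INR per GBP) = 84.852 × 1.06732949 / 1.00398012 = 90.206011.

90.2060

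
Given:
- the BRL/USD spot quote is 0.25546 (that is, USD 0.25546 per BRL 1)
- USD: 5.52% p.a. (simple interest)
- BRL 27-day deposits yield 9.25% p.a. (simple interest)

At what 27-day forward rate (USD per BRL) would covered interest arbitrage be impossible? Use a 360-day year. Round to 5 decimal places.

0.25475

T = 27/360 years.
USD growth factor: 1 + 0.0552×27/360 = 1.004140.
BRL accumulates by 1 + 0.0925×27/360 = 1.0069375.
So F = 0.25546 × 1.004140 / 1.0069375 = 0.2547503 (USD/BRL).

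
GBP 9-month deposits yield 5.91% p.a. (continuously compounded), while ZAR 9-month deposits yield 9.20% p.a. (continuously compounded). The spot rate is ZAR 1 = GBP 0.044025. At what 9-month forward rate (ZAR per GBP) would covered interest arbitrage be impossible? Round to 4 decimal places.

23.2818

T = 9/12 years.
GBP accumulates by e^(0.0591×9/12) = 1.04532203.
Growth of 1 ZAR over T: e^(0.0920×9/12) = 1.07143621.
CIP: F = S · (grow GBP)/(grow ZAR) = 0.044025 × 1.04532203/1.07143621 = 0.042951976 GBP per ZAR.
Quoted the other way: 1/0.042951976 = 23.2818 ZAR per GBP.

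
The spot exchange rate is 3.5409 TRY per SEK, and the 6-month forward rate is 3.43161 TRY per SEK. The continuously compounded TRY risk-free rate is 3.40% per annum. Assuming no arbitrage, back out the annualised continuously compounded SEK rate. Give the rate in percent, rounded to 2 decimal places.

T = 6/12 years.
By CIP, F/S equals the TRY-to-SEK growth ratio: 3.43161/3.5409 = 0.9691350.
TRY growth factor: e^(0.0340×6/12) = 1.0171453.
Hence g_SEK = 1.0495393.
Take logs: ln 1.0495393 / (6/12) = 0.096703, so 9.67%.

9.67%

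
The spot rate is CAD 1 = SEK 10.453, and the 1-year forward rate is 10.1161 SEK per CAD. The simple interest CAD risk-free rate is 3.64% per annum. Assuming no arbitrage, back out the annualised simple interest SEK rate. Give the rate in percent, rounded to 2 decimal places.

T = 1 year.
CIP gives F = S · g_SEK/g_CAD, so g_SEK/g_CAD = 10.1161/10.453 = 0.9677700.
The CAD side grows by 1 + 0.0364×1 = 1.036400.
That pins the SEK growth at 1.0029968.
r = (1.0029968 − 1)/1 = 0.002997 → 0.30%.

0.30%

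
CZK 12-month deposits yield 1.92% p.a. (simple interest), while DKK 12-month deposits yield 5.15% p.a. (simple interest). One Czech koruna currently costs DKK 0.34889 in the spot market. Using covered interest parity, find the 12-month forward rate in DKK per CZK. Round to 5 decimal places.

T = 1 year.
DKK growth factor: 1 + 0.0515×1 = 1.051500.
Growth of 1 CZK over T: 1 + 0.0192×1 = 1.019200.
CIP: F = S · (grow DKK)/(grow CZK) = 0.34889 × 1.051500/1.019200 = 0.3599469 DKK per CZK.

0.35995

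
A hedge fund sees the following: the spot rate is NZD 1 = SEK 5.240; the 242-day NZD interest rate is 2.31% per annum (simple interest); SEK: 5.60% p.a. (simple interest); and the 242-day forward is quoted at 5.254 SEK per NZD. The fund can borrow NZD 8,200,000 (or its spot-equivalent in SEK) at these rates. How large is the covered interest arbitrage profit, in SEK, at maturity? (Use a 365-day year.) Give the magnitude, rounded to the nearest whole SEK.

SEK 820,709

T = 242/365 years.
Invest the NZD and cover forward: 8,200,000 × 1.0153156164 × 5.254 = SEK 43,742,639.64.
Convert at spot and invest in SEK: 8,200,000 × 5.240 × 1.0371287671 = SEK 44,563,348.86.
The quoted forward undervalues NZD, so borrow NZD, convert to SEK at spot, deposit the SEK at 5.60%, and buy NZD forward at 5.254 to cover the loan.
Arbitrage profit = |43,742,639.64 − 44,563,348.86| = SEK 820,709.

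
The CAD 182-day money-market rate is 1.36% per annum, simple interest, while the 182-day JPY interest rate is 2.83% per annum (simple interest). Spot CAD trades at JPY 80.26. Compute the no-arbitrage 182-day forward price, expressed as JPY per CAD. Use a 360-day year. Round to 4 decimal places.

80.8524

T = 182/360 years.
JPY growth factor: 1 + 0.0283×182/360 = 1.01430722.
Growth of 1 CAD over T: 1 + 0.0136×182/360 = 1.00687556.
Forward (JPY per CAD) = 80.26 × 1.01430722 / 1.00687556 = 80.852392.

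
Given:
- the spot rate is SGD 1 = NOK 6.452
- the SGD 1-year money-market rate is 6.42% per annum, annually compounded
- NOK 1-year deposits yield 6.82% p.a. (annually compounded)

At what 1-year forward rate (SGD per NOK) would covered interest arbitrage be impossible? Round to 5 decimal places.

0.15441

T = 1 year.
NOK accumulates by (1 + 0.0682)^1 = 1.068200.
SGD growth factor: (1 + 0.0642)^1 = 1.064200.
Forward (NOK per SGD) = 6.452 × 1.068200 / 1.064200 = 6.476251.
Invert for SGD per NOK: 1 / 6.476251 = 0.15441.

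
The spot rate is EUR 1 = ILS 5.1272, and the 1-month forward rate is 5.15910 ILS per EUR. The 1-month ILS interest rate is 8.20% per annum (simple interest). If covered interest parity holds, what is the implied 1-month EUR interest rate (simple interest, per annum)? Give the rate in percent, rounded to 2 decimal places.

T = 1/12 years.
CIP gives F = S · g_ILS/g_EUR, so g_ILS/g_EUR = 5.1591/5.1272 = 1.0062217.
ILS growth factor: 1 + 0.0820×1/12 = 1.0068333.
Hence g_EUR = 1.0006078.
r = (1.0006078 − 1)/(1/12) = 0.007294 → 0.73%.

0.73%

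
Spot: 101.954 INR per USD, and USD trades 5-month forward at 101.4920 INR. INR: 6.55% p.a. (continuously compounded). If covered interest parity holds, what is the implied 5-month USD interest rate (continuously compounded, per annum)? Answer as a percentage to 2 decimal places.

7.64%

T = 5/12 years.
By CIP, F/S equals the INR-to-USD growth ratio: 101.492/101.954 = 0.9954685.
The INR side grows by e^(0.0655×5/12) = 1.0276675.
So the USD growth factor = 1.0323456.
Take logs: ln 1.0323456 / (5/12) = 0.076400, so 7.64%.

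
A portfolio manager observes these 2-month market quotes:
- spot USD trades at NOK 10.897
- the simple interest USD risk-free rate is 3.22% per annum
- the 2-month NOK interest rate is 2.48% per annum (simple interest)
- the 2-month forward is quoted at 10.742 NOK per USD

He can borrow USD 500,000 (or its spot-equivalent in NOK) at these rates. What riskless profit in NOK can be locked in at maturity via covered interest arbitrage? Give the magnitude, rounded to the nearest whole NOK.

T = 2/12 years.
Invest the USD and cover forward: 500,000 × 1.005366667 × 10.742 = NOK 5,399,824.37.
Convert at spot and invest in NOK: 500,000 × 10.897 × 1.004133333 = NOK 5,471,020.46.
The quoted forward undervalues USD, so borrow USD, convert to NOK at spot, deposit the NOK at 2.48%, and buy USD forward at 10.742 to cover the loan.
Profit = 5,471,020.46 − 5,399,824.37 = NOK 71,196.

NOK 71,196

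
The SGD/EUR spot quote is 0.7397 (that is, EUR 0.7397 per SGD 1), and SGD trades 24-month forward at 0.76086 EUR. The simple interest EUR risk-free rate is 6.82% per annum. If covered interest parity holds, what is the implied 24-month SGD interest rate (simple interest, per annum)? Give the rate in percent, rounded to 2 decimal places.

5.24%

T = 2 years.
F/S = 0.76086/0.7397 = 1.0286062 = (growth of EUR) / (growth of SGD).
EUR growth factor: 1 + 0.0682×2 = 1.136400.
That pins the SGD growth at 1.104796.
(1.104796 − 1)/T = 0.052398, i.e. 5.24%.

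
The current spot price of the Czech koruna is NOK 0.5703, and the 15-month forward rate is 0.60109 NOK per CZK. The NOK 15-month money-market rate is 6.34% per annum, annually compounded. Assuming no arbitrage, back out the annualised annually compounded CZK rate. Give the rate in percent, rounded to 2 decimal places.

1.96%

T = 15/12 years.
By CIP, F/S equals the NOK-to-CZK growth ratio: 0.60109/0.5703 = 1.0539891.
The NOK side grows by (1 + 0.0634)^(15/12) = 1.0798684.
Hence g_CZK = 1.0245537.
r = 1.0245537^(12/15) − 1 = 0.019595 → 1.96%.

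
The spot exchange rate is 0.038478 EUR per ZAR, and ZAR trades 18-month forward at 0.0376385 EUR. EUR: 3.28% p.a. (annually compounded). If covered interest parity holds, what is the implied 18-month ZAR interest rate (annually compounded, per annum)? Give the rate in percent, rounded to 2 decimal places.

T = 18/12 years.
F/S = 0.0376385/0.038478 = 0.9781823 = (growth of EUR) / (growth of ZAR).
The EUR side grows by (1 + 0.0328)^(18/12) = 1.0496013.
Hence g_ZAR = 1.073012.
r = 1.073012^(12/18) − 1 = 0.048101 → 4.81%.

4.81%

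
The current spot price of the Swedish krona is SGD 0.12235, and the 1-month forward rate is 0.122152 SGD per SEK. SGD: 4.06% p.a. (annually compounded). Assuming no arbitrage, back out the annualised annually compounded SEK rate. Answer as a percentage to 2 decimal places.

6.10%

T = 1/12 years.
By CIP, F/S equals the SGD-to-SEK growth ratio: 0.122152/0.12235 = 0.9983817.
SGD growth factor: (1 + 0.0406)^(1/12) = 1.003322.
That pins the SEK growth at 1.0049483.
r = 1.0049483^(12/1) − 1 = 0.061023 → 6.10%.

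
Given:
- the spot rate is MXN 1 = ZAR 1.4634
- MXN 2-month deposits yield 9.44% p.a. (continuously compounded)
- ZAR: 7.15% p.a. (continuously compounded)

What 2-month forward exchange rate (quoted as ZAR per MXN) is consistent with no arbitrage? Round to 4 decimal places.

1.4578

T = 2/12 years.
ZAR growth factor: e^(0.0715×2/12) = 1.011988.
MXN growth factor: e^(0.0944×2/12) = 1.0158578.
So F = 1.4634 × 1.011988 / 1.0158578 = 1.457825 (ZAR/MXN).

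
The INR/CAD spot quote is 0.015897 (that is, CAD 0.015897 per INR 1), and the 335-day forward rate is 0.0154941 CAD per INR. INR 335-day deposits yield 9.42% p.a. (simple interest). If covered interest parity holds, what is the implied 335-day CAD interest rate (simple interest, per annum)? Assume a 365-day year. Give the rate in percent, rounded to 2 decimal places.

T = 335/365 years.
CIP gives F = S · g_CAD/g_INR, so g_CAD/g_INR = 0.0154941/0.015897 = 0.9746556.
INR growth factor: 1 + 0.0942×335/365 = 1.0864575.
So the CAD growth factor = 1.0589219.
(1.0589219 − 1)/T = 0.064198, i.e. 6.42%.

6.42%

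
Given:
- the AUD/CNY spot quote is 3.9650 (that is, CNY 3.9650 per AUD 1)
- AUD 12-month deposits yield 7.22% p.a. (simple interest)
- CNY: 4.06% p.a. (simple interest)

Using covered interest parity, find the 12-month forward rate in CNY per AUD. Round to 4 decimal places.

T = 1 year.
Growth of 1 CNY over T: 1 + 0.0406×1 = 1.040600.
AUD accumulates by 1 + 0.0722×1 = 1.072200.
So F = 3.965 × 1.040600 / 1.072200 = 3.848143 (CNY/AUD).

3.8481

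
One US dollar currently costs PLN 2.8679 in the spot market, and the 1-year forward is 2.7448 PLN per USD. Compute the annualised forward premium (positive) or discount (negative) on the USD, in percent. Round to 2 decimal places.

-4.29%

T = 1 year.
USD trades forward at -4.29234% vs spot over the period.
Per annum: -0.0429234 / 1 = -0.042923 = -4.29%.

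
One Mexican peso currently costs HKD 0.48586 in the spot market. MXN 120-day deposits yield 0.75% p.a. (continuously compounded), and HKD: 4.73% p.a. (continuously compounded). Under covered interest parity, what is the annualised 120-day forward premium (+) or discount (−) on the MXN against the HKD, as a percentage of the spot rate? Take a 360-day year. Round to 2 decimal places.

+4.01%

T = 120/360 years.
CIP forward (HKD per MXN) = 0.48586 × 1.0158916/1.0025031 = 0.49234869.
(F − S)/S ÷ T = (0.49234869 − 0.48586)/0.48586/(120/360) = 0.040065 → 4.01%.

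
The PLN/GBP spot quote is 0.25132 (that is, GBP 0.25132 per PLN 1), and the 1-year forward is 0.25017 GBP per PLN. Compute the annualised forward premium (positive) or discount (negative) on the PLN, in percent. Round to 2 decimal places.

T = 1 year.
PLN trades forward at -0.45758% vs spot over the period.
Annualise by dividing by T: -0.0045758 / 1 = -0.004576 → -0.46%.

-0.46%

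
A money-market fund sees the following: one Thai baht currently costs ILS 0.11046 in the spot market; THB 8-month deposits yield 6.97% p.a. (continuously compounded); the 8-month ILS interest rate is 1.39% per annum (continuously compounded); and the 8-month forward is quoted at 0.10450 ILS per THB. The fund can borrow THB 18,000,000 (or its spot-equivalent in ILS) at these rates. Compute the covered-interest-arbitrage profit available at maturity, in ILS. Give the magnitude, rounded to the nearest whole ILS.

ILS 36,324

T = 8/12 years.
Invest the THB and cover forward: 18,000,000 × 1.04756316 × 0.10450 = ILS 1,970,466.30.
Convert at spot and invest in ILS: 18,000,000 × 0.11046 × 1.009309735 = ILS 2,006,790.36.
The quoted forward undervalues THB, so borrow THB, convert to ILS at spot, deposit the ILS at 1.39%, and buy THB forward at 0.10450 to cover the loan.
Profit = 2,006,790.36 − 1,970,466.30 = ILS 36,324.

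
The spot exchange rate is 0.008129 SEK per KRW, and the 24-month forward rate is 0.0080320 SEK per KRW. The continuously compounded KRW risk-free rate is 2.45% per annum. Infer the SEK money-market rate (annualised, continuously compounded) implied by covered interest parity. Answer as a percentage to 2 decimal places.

T = 2 years.
By CIP, F/S equals the SEK-to-KRW growth ratio: 0.008032/0.008129 = 0.9880674.
KRW growth factor: e^(0.0245×2) = 1.0502204.
Hence g_SEK = 1.0376885.
r = ln(1.0376885)/2 = 0.018498 → 1.85%.

1.85%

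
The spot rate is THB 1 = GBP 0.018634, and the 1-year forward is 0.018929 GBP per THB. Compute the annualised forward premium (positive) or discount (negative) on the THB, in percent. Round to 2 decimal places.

T = 1 year.
Period premium: (0.018929 − 0.018634)/0.018634 = 0.0158313.
Annualise by dividing by T: 0.0158313 / 1 = 0.015831 → 1.58%.

+1.58%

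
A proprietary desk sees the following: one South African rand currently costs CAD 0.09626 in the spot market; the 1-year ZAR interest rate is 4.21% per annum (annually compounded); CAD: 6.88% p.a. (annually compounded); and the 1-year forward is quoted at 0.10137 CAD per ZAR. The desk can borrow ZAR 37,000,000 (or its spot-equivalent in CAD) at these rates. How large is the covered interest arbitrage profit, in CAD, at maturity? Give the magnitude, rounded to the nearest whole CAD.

CAD 101,935

T = 1 year.
Keep in ZAR, deliver into the forward: 37,000,000·1.042100·0.10137 = CAD 3,908,594.05.
Swap to CAD now, deposit: 37,000,000·0.09626·1.068800 = CAD 3,806,659.46.
The quoted forward overvalues ZAR, so borrow CAD, buy ZAR at spot, deposit the ZAR at 4.21%, and sell the proceeds forward at 0.10137.
Profit = 3,908,594.05 − 3,806,659.46 = CAD 101,935.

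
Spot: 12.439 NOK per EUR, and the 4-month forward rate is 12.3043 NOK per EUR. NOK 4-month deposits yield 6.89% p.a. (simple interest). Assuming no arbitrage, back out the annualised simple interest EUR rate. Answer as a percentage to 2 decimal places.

10.25%

T = 4/12 years.
By CIP, F/S equals the NOK-to-EUR growth ratio: 12.3043/12.439 = 0.9891712.
The NOK side grows by 1 + 0.0689×4/12 = 1.0229667.
So the EUR growth factor = 1.0341655.
r = (1.0341655 − 1)/(4/12) = 0.102497 → 10.25%.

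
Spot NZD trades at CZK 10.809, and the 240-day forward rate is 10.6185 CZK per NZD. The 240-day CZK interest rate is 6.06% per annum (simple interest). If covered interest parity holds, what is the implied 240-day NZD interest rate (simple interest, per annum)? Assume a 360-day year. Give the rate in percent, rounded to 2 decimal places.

8.86%

T = 240/360 years.
F/S = 10.6185/10.809 = 0.9823758 = (growth of CZK) / (growth of NZD).
The CZK side grows by 1 + 0.0606×240/360 = 1.040400.
Hence g_NZD = 1.0590652.
(1.0590652 − 1)/T = 0.088598, i.e. 8.86%.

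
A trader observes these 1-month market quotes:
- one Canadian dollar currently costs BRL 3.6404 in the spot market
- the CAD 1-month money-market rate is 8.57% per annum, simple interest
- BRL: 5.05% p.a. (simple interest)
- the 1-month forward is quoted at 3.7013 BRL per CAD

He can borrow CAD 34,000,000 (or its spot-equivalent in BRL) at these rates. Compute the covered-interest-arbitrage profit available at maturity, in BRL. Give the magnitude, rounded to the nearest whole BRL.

T = 1/12 years.
Keep in CAD, deliver into the forward: 34,000,000·1.00714166667·3.7013 = BRL 126,742,937.33.
Swap to BRL now, deposit: 34,000,000·3.6404·1.00420833333 = BRL 124,294,480.57.
The quoted forward overvalues CAD, so borrow BRL, buy CAD at spot, deposit the CAD at 8.57%, and sell the proceeds forward at 3.7013.
Profit = 126,742,937.33 − 124,294,480.57 = BRL 2,448,457.

BRL 2,448,457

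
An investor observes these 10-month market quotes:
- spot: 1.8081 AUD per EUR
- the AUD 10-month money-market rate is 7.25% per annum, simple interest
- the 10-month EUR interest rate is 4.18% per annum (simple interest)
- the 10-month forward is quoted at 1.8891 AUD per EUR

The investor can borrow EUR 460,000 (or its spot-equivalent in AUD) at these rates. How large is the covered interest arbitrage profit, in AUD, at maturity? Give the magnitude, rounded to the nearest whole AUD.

T = 10/12 years.
Route A — deposit EUR, sell forward: 460,000 × 1.03483333 × 1.8891 = AUD 899,255.68.
Route B — convert at spot, deposit AUD: 460,000 × 1.8081 × 1.06041667 = AUD 881,976.12.
The quoted forward overvalues EUR, so borrow AUD, buy EUR at spot, deposit the EUR at 4.18%, and sell the proceeds forward at 1.8891.
Arbitrage profit = |899,255.68 − 881,976.12| = AUD 17,280.

AUD 17,280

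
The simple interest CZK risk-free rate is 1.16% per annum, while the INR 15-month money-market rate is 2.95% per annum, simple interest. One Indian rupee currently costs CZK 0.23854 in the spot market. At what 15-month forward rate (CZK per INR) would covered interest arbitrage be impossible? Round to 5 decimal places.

0.23339

T = 15/12 years.
CZK growth factor: 1 + 0.0116×15/12 = 1.014500.
INR accumulates by 1 + 0.0295×15/12 = 1.036875.
CIP: F = S · (grow CZK)/(grow INR) = 0.23854 × 1.014500/1.036875 = 0.2333925 CZK per INR.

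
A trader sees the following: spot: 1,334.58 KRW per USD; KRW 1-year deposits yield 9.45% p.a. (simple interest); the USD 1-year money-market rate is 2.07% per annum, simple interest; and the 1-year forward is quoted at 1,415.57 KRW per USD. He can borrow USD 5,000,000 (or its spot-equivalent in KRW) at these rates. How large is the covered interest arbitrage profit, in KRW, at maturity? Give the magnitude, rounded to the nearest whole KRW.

KRW 79,127,555

T = 1 year.
Route A — deposit USD, sell forward: 5,000,000 × 1.020700 × 1415.57 = KRW 7,224,361,495.00.
Route B — convert at spot, deposit KRW: 5,000,000 × 1334.58 × 1.094500 = KRW 7,303,489,050.00.
The quoted forward undervalues USD, so borrow USD, convert to KRW at spot, deposit the KRW at 9.45%, and buy USD forward at 1,415.57 to cover the loan.
Profit = 7,303,489,050.00 − 7,224,361,495.00 = KRW 79,127,555.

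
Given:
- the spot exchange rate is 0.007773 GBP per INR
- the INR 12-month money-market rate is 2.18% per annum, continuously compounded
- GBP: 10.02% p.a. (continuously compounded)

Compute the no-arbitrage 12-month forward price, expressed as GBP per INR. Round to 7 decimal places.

0.0084069

T = 1 year.
GBP growth factor: e^(0.1002×1) = 1.105392.
INR growth factor: e^(0.0218×1) = 1.0220394.
So F = 0.007773 × 1.105392 / 1.0220394 = 0.008406928 (GBP/INR).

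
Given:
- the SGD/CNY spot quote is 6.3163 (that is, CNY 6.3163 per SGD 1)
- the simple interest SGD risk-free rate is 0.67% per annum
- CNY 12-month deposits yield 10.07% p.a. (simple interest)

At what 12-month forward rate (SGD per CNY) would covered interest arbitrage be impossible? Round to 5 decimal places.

T = 1 year.
CNY accumulates by 1 + 0.1007×1 = 1.100700.
Growth of 1 SGD over T: 1 + 0.0067×1 = 1.006700.
CIP: F = S · (grow CNY)/(grow SGD) = 6.3163 × 1.100700/1.006700 = 6.906081 CNY per SGD.
Invert for SGD per CNY: 1 / 6.906081 = 0.14480.

0.14480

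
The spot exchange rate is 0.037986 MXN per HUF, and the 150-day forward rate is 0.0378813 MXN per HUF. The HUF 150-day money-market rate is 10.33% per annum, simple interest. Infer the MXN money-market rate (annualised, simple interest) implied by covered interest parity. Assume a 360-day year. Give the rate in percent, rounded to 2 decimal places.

9.64%

T = 150/360 years.
CIP gives F = S · g_MXN/g_HUF, so g_MXN/g_HUF = 0.0378813/0.037986 = 0.9972437.
The HUF side grows by 1 + 0.1033×150/360 = 1.0430417.
That pins the MXN growth at 1.0401668.
r = (1.0401668 − 1)/(150/360) = 0.096400 → 9.64%.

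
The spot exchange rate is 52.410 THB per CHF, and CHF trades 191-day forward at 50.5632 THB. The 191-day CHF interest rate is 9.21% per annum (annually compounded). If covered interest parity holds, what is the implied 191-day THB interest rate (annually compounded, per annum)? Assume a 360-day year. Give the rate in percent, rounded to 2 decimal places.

T = 191/360 years.
By CIP, F/S equals the THB-to-CHF growth ratio: 50.5632/52.41 = 0.9647624.
CHF growth factor: (1 + 0.0921)^(191/360) = 1.0478529.
That pins the THB growth at 1.0109291.
Annualise: 1.0109291^(360/191) − 1 = 0.020699 = 2.07%.

2.07%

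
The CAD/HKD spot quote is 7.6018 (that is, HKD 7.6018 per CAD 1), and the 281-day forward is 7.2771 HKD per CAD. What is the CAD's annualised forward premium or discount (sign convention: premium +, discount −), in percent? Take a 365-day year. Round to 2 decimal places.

T = 281/365 years.
Period premium: (7.2771 − 7.6018)/7.6018 = -0.0427136.
Annualise by dividing by T: -0.0427136 / (281/365) = -0.055482 → -5.55%.

-5.55%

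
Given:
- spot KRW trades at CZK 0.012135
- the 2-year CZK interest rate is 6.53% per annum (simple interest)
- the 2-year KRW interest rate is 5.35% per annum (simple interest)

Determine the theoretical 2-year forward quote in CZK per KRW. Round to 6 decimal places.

T = 2 years.
CZK accumulates by 1 + 0.0653×2 = 1.130600.
KRW growth factor: 1 + 0.0535×2 = 1.107000.
So F = 0.012135 × 1.130600 / 1.107000 = 0.01239370 (CZK/KRW).

0.012394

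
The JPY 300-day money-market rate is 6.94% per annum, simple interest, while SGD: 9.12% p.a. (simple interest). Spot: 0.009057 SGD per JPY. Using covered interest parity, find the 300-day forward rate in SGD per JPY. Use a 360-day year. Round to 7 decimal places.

0.0092125

T = 300/360 years.
SGD growth factor: 1 + 0.0912×300/360 = 1.076000.
JPY growth factor: 1 + 0.0694×300/360 = 1.0578333.
So F = 0.009057 × 1.076000 / 1.0578333 = 0.009212540 (SGD/JPY).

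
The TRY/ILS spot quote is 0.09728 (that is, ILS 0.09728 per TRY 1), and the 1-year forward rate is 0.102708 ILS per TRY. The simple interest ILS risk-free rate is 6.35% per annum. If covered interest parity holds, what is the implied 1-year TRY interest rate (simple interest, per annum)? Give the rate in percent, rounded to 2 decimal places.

T = 1 year.
F/S = 0.102708/0.09728 = 1.0557977 = (growth of ILS) / (growth of TRY).
ILS growth factor: 1 + 0.0635×1 = 1.063500.
So the TRY growth factor = 1.0072952.
(1.0072952 − 1)/T = 0.007295, i.e. 0.73%.

0.73%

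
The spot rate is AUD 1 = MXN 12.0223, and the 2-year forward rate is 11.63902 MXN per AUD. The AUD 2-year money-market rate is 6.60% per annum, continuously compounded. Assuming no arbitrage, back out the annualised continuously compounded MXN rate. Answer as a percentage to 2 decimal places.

4.98%

T = 2 years.
By CIP, F/S equals the MXN-to-AUD growth ratio: 11.63902/12.0223 = 0.9681192.
AUD growth factor: e^(0.0660×2) = 1.1411083.
That pins the MXN growth at 1.1047289.
Take logs: ln 1.1047289 / 2 = 0.049800, so 4.98%.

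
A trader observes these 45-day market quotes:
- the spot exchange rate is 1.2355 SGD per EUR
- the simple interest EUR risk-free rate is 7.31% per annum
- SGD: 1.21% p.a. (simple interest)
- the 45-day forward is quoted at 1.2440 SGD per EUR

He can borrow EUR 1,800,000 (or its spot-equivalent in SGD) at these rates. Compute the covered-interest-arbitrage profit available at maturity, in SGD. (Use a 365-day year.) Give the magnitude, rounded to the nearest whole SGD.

T = 45/365 years.
Invest the EUR and cover forward: 1,800,000 × 1.009012329 × 1.2440 = SGD 2,259,380.41.
Convert at spot and invest in SGD: 1,800,000 × 1.2355 × 1.001491781 = SGD 2,227,217.57.
The quoted forward overvalues EUR, so borrow SGD, buy EUR at spot, deposit the EUR at 7.31%, and sell the proceeds forward at 1.2440.
Arbitrage profit = |2,259,380.41 − 2,227,217.57| = SGD 32,163.

SGD 32,163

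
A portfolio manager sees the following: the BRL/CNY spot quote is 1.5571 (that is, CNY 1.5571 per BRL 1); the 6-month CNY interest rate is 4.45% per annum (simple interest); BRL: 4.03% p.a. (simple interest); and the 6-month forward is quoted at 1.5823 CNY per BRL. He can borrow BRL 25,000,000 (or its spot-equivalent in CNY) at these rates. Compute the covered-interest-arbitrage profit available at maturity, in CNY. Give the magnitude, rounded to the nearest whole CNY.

T = 6/12 years.
Invest the BRL and cover forward: 25,000,000 × 1.020150 × 1.5823 = CNY 40,354,583.63.
Convert at spot and invest in CNY: 25,000,000 × 1.5571 × 1.022250 = CNY 39,793,636.88.
The quoted forward overvalues BRL, so borrow CNY, buy BRL at spot, deposit the BRL at 4.03%, and sell the proceeds forward at 1.5823.
The gap between the two covered legs is CNY 560,947.

CNY 560,947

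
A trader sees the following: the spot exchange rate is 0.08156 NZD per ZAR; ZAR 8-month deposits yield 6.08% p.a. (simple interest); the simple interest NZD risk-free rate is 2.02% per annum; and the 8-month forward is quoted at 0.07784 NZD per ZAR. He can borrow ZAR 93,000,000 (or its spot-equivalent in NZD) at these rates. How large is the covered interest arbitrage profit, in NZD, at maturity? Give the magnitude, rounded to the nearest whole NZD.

T = 8/12 years.
Route A — deposit ZAR, sell forward: 93,000,000 × 1.040533333 × 0.07784 = NZD 7,532,545.66.
Route B — convert at spot, deposit NZD: 93,000,000 × 0.08156 × 1.013466667 = NZD 7,687,225.75.
The quoted forward undervalues ZAR, so borrow ZAR, convert to NZD at spot, deposit the NZD at 2.02%, and buy ZAR forward at 0.07784 to cover the loan.
Arbitrage profit = |7,532,545.66 − 7,687,225.75| = NZD 154,680.

NZD 154,680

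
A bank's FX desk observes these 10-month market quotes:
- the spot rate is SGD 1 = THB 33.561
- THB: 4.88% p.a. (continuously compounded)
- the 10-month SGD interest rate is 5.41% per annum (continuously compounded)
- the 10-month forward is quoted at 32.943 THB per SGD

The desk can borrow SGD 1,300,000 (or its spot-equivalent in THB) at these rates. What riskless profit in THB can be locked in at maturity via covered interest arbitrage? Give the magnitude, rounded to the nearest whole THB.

T = 10/12 years.
Route A — deposit SGD, sell forward: 1,300,000 × 1.0461150325 × 32.943 = THB 44,800,817.77.
Route B — convert at spot, deposit THB: 1,300,000 × 33.561 × 1.0415048794 = THB 45,440,128.83.
The quoted forward undervalues SGD, so borrow SGD, convert to THB at spot, deposit the THB at 4.88%, and buy SGD forward at 32.943 to cover the loan.
Arbitrage profit = |44,800,817.77 − 45,440,128.83| = THB 639,311.

THB 639,311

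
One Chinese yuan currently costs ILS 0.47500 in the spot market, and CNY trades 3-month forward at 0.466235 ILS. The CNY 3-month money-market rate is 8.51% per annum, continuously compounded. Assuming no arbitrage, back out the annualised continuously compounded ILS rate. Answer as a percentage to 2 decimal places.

1.06%

T = 3/12 years.
F/S = 0.466235/0.475 = 0.9815474 = (growth of ILS) / (growth of CNY).
CNY growth factor: e^(0.0851×3/12) = 1.0215029.
So the ILS growth factor = 1.0026535.
Take logs: ln 1.0026535 / (3/12) = 0.010600, so 1.06%.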